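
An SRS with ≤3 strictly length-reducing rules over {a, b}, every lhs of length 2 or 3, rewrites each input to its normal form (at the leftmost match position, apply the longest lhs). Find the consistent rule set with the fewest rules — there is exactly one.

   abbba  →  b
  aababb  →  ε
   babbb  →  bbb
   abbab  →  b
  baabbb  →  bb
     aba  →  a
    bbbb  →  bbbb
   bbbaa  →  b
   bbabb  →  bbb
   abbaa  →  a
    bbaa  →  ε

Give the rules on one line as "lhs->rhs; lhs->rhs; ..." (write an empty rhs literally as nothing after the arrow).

ab->; ba->

  | abbba => bba => b
  | aababb => aabb => ab => ε
  | babbb => bbb
  | abbab => bab => b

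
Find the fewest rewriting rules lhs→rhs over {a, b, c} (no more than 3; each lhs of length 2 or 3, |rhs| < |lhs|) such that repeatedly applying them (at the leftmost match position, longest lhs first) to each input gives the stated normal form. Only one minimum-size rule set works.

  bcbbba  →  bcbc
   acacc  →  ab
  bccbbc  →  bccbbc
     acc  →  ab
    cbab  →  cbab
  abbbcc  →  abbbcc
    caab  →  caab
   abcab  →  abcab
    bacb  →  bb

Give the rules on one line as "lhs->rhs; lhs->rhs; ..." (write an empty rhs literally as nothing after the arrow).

  | bcbbba => bcbc
  | acacc => acc => ab
  | bccbbc
  | acc => ab

ac->; acc->ab; bba->c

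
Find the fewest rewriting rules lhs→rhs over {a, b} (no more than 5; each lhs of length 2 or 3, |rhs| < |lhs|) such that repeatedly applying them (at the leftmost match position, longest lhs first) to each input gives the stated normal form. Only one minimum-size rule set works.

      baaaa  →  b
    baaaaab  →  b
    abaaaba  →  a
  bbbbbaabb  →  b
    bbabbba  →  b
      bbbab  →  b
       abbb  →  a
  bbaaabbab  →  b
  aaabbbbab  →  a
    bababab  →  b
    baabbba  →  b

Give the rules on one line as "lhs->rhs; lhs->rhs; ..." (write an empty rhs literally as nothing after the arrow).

  | baaaa => baaa => baa => ba => b
  | baaaaab => baaaab => baaab => baab => bab => bb => b
  | abaaaba => aaaaba => aaaba => aaba => aba => aa => a
  | bbbbbaabb => bbbbaabb => bbbaabb => bbaabb => baabb => babb => bbb => bb => b

aa->a; ab->a; ba->b; bb->b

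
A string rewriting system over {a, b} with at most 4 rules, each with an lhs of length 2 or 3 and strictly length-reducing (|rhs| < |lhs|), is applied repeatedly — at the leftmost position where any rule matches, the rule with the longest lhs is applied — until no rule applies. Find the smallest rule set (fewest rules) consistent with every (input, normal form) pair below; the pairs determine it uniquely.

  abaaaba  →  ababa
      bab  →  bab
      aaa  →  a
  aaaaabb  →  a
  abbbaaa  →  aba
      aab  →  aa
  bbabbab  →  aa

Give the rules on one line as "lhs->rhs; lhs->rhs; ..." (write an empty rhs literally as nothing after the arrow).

aaa->a; aab->aa; bb->

  | abaaaba => ababa
  | bab
  | aaa => a
  | aaaaabb => aaabb => abb => a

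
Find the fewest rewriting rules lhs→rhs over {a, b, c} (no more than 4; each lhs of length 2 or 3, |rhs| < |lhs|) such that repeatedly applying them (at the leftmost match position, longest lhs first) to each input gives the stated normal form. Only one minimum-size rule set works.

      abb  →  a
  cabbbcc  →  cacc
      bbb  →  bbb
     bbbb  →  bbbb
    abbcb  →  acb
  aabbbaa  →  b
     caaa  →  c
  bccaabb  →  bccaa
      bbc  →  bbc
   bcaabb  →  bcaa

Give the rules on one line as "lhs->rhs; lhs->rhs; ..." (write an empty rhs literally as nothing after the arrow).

aaa->; ab->a; aba->b

  | abb => ab => a
  | cabbbcc => cabbcc => cabcc => cacc
  | bbb
  | bbbb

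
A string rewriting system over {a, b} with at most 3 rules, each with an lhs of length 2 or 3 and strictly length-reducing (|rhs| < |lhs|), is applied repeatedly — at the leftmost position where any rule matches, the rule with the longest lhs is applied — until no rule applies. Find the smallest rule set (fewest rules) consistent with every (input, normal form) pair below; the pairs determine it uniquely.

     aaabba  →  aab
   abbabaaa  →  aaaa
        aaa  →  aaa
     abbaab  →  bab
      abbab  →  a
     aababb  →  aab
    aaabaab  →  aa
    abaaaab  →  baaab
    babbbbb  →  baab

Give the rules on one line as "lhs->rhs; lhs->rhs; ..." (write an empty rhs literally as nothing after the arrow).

  | aaabba => aaaba => aabb => aab
  | abbabaaa => ababaaa => bbbaaa => aaaa
  | aaa
  | abbaab => abaab => bbab => bab

aba->bb; bb->b; bbb->a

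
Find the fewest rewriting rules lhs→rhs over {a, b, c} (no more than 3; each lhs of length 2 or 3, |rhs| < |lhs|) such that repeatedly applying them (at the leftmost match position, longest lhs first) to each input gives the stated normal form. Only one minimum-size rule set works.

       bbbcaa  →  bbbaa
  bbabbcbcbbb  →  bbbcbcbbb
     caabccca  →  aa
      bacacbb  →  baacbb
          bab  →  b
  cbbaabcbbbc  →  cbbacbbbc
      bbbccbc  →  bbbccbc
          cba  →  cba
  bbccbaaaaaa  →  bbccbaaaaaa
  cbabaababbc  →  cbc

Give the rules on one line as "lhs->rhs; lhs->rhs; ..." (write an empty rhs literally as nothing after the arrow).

  | bbbcaa => bbbaa
  | bbabbcbcbbb => bbbcbcbbb
  | caabccca => aabccca => accca => acca => aca => aa
  | bacacbb => baacbb

ab->; ca->a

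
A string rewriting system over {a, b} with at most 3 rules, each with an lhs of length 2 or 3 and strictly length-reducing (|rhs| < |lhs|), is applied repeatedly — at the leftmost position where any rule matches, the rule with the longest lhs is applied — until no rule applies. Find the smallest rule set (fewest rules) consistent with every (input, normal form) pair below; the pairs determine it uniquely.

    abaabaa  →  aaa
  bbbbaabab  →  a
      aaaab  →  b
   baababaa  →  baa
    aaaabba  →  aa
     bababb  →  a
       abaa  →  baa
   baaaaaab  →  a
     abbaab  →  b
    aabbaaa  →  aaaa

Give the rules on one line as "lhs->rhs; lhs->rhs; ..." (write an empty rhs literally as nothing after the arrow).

  | abaabaa => baabaa => babaa => bbaa => aaa
  | bbbbaabab => abbaabab => bbaabab => aaabab => aabab => abab => bab => bb => a
  | aaaab => aaab => aab => ab => b
  | baababaa => bababaa => bbabaa => aabaa => abaa => baa

ab->b; bb->a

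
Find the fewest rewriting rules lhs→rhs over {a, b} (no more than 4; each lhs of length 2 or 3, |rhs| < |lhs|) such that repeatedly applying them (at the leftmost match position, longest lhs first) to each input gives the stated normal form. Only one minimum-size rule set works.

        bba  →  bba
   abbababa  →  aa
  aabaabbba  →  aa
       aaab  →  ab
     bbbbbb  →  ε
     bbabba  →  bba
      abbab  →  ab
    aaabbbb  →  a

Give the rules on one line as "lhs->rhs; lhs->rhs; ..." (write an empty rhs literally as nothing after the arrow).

aab->ab; abb->a; bab->; bbb->

  | bba
  | abbababa => aababa => ababa => aa
  | aabaabbba => abaabbba => ababbba => abba => aa
  | aaab => aab => ab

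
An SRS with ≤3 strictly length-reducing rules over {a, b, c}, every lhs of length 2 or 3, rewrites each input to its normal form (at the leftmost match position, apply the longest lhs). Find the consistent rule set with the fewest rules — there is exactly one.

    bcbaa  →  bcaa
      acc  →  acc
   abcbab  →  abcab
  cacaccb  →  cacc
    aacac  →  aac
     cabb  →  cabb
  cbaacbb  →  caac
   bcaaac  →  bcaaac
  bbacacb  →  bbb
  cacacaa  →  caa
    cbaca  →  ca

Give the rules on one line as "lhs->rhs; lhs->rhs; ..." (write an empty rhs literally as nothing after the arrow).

aca->a; bac->b; cb->c

  | bcbaa => bcaa
  | acc
  | abcbab => abcab
  | cacaccb => caccb => cacc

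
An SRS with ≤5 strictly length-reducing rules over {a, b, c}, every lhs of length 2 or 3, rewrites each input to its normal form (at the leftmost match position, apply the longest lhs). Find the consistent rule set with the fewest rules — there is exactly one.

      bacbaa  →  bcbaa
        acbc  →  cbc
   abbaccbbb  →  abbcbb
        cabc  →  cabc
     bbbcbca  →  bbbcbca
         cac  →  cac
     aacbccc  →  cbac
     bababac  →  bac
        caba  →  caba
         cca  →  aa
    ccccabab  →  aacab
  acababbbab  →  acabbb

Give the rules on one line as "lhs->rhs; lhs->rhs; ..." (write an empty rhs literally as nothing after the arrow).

aab->ac; acb->cb; bab->b; cc->a

  | bacbaa => bcbaa
  | acbc => cbc
  | abbaccbbb => abbaabbb => abbacbb => abbcbb
  | cabc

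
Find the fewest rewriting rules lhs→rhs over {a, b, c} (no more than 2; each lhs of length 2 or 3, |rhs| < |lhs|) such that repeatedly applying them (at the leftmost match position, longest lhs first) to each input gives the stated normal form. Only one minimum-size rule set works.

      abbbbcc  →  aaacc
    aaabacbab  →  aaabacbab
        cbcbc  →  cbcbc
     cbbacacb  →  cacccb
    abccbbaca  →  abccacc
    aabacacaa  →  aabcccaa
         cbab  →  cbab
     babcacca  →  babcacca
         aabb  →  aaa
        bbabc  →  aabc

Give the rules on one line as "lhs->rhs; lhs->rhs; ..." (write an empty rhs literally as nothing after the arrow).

aca->cc; bb->a

  | abbbbcc => aabbcc => aaacc
  | aaabacbab
  | cbcbc
  | cbbacacb => caacacb => cacccb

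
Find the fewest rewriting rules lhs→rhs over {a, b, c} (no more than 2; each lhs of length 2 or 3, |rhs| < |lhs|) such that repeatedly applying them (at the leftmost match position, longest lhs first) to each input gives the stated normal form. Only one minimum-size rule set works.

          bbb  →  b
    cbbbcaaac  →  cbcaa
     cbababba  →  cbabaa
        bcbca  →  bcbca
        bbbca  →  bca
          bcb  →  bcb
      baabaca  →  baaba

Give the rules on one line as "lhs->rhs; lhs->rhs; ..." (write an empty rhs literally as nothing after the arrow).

ac->; bb->

  | bbb => b
  | cbbbcaaac => cbcaaac => cbcaa
  | cbababba => cbabaa
  | bcbca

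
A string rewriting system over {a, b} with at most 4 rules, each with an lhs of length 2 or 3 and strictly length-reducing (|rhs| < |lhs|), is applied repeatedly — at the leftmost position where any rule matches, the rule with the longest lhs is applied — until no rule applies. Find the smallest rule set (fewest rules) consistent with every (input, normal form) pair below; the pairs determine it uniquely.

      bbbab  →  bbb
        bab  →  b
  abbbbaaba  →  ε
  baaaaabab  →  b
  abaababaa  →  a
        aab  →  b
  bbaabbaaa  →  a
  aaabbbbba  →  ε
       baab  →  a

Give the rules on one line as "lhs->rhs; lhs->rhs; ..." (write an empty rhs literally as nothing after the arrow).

  | bbbab => bbb
  | bab => b
  | abbbbaaba => abbbaaba => abbaaba => abaaba => aaaba => aba => aa => ε
  | baaaaabab => aaaabab => aabab => bab => b

aa->; ab->a; ba->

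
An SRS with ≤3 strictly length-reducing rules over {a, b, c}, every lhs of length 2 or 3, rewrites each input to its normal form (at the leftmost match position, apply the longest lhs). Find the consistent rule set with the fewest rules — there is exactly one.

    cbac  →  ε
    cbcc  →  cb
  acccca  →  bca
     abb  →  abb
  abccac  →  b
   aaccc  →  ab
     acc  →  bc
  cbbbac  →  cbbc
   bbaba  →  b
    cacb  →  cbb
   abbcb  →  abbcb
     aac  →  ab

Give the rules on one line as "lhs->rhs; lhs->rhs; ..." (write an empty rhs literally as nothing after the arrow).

  | cbac => cc => ε
  | cbcc => cb
  | acccca => bccca => bca
  | abb

ac->b; ba->; cc->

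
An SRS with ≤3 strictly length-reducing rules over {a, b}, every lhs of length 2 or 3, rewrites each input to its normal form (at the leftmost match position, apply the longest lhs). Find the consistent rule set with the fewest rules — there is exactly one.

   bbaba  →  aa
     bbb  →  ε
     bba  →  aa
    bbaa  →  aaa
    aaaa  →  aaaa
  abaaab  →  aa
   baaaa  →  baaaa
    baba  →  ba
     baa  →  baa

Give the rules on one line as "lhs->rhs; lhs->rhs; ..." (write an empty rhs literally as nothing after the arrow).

ab->; bb->a

  | bbaba => aaba => aa
  | bbb => ab => ε
  | bba => aa
  | bbaa => aaa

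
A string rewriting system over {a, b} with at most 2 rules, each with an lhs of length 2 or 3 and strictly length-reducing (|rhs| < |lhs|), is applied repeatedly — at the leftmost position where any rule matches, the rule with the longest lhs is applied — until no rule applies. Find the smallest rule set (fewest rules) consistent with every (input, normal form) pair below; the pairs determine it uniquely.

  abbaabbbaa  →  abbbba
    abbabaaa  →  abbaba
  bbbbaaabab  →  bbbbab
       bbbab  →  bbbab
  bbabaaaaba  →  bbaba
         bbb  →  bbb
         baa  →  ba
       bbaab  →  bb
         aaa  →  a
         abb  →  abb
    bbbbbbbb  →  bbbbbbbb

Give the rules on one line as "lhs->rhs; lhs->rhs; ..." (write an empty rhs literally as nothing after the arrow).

  | abbaabbbaa => abbbbaa => abbbba
  | abbabaaa => abbabaa => abbaba
  | bbbbaaabab => bbbbaabab => bbbbab
  | bbbab

aa->a; aab->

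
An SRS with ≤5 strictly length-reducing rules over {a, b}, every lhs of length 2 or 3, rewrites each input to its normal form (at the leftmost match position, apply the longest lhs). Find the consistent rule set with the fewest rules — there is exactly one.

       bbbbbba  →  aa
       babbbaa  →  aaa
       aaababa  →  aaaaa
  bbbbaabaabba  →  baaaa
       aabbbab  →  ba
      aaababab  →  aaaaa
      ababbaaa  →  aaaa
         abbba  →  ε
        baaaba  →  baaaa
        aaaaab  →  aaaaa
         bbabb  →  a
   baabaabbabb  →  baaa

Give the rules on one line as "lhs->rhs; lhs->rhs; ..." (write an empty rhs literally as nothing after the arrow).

ab->a; abb->b; bb->a; bba->

  | bbbbbba => abbbba => bbba => aba => aa
  | babbbaa => bbbaa => abaa => aaa
  | aaababa => aaaaba => aaaaa
  | bbbbaabaabba => abbaabaabba => baabaabba => baaaabba => baaaba => baaaa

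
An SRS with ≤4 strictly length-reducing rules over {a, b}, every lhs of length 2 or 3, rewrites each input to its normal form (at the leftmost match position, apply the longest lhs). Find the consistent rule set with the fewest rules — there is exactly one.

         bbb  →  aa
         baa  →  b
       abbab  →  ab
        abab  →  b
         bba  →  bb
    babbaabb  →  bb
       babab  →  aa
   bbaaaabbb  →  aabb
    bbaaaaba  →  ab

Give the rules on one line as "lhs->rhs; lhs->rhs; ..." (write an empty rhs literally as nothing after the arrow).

aaa->ab; aba->; ba->b; bbb->aa

  | bbb => aa
  | baa => ba => b
  | abbab => abbb => aaa => ab
  | abab => b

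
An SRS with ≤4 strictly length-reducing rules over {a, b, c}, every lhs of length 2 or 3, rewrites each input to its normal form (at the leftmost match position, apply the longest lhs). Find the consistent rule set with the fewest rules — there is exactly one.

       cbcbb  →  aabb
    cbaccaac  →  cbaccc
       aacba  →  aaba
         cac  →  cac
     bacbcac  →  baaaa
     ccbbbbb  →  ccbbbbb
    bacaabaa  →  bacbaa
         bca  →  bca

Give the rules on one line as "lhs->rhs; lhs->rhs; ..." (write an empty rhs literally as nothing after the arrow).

  | cbcbb => aabb
  | cbaccaac => cbaccc
  | aacba => aaba
  | cac

aac->aa; caa->c; cbc->aa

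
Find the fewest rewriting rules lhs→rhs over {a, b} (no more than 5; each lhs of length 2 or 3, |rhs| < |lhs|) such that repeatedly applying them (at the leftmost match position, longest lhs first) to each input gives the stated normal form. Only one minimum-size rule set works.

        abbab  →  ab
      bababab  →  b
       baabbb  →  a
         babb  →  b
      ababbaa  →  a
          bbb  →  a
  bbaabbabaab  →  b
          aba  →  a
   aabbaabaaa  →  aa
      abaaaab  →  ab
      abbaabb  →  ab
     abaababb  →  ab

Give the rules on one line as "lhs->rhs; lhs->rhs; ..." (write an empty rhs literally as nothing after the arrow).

  | abbab => abab => ab
  | bababab => babab => bab => b
  | baabbb => babbb => bbb => a
  | babb => bb => b

ba->; baa->ba; bb->b; bbb->a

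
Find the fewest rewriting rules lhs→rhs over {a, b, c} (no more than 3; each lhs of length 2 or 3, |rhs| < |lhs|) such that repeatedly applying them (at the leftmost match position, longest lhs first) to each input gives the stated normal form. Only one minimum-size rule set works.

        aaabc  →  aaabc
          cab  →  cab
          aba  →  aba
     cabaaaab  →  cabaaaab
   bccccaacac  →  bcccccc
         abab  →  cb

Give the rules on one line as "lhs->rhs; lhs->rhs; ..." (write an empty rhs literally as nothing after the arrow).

  | aaabc
  | cab
  | aba
  | cabaaaab

ac->c; bab->cb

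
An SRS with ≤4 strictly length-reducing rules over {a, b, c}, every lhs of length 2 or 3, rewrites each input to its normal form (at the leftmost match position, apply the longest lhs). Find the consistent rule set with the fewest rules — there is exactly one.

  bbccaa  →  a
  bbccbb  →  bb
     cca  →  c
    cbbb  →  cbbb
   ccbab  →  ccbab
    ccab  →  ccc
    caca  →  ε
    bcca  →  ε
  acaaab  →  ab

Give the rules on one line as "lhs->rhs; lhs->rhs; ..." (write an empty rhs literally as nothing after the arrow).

  | bbccaa => bcaa => aa => a
  | bbccbb => bcbb => bb
  | cca => c
  | cbbb

aa->a; bc->; ca->; cab->cc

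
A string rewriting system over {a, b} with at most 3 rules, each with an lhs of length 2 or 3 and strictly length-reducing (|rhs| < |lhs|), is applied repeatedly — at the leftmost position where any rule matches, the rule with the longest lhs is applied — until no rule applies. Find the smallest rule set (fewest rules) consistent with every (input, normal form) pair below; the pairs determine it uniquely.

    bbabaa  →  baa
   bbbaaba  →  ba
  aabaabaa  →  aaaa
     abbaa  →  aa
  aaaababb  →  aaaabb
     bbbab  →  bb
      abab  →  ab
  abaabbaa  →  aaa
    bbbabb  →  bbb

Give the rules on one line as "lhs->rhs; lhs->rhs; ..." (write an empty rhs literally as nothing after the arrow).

  | bbabaa => baa
  | bbbaaba => baba => ba
  | aabaabaa => aaabaa => aaaa
  | abbaa => aa

aba->a; bba->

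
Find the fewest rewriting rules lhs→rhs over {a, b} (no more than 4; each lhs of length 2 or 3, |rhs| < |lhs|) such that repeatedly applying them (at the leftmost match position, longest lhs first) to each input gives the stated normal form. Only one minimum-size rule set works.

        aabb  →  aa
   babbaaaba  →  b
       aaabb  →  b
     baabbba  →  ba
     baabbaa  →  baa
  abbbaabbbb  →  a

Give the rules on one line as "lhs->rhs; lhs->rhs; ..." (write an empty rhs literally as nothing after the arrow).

  | aabb => aa
  | babbaaaba => babbaaba => babbaba => babbba => baba => b
  | aaabb => bbb => b
  | baabbba => baaba => ba

aaa->b; aba->; bb->; bba->bb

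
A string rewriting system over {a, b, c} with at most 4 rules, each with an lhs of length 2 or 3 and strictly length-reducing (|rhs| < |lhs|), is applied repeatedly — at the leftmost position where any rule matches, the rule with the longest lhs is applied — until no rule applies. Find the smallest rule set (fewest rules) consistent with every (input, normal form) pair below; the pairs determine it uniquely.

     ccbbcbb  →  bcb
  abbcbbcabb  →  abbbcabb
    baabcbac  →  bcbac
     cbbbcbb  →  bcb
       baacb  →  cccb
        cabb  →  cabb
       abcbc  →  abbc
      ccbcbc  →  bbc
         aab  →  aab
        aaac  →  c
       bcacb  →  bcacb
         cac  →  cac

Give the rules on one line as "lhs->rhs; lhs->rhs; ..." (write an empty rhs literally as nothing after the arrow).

aaa->; baa->cc; cbb->cb; cbc->bc

  | ccbbcbb => ccbcbb => cbcbb => bcbb => bcb
  | abbcbbcabb => abbcbcabb => abbbcabb
  | baabcbac => ccbcbac => cbcbac => bcbac
  | cbbbcbb => cbbcbb => cbcbb => bcbb => bcb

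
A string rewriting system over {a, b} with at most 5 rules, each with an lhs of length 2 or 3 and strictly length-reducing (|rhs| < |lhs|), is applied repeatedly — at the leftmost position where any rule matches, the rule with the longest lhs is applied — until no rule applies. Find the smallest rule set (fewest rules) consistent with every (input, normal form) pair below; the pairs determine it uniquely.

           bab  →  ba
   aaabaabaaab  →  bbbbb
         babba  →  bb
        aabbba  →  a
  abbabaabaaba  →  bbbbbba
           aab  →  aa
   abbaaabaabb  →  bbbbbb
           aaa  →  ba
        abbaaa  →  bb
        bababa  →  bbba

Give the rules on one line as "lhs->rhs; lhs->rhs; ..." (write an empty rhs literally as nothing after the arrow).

aaa->ba; ab->a; aba->b; baa->bb

  | bab => ba
  | aaabaabaaab => babaabaaab => bbabaaab => bbbaab => bbbbb
  | babba => baba => bb
  | aabbba => aabba => aaba => ab => a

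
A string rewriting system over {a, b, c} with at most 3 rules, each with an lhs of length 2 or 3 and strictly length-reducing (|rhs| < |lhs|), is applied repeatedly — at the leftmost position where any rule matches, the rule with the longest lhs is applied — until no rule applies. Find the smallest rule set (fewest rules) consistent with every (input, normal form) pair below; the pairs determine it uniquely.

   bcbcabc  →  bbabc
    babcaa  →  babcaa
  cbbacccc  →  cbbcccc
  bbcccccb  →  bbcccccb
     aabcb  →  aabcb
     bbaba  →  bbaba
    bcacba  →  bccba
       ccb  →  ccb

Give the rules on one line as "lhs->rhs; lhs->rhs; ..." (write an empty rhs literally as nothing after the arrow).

  | bcbcabc => bbabc
  | babcaa
  | cbbacccc => cbbcccc
  | bbcccccb

ac->c; cbc->b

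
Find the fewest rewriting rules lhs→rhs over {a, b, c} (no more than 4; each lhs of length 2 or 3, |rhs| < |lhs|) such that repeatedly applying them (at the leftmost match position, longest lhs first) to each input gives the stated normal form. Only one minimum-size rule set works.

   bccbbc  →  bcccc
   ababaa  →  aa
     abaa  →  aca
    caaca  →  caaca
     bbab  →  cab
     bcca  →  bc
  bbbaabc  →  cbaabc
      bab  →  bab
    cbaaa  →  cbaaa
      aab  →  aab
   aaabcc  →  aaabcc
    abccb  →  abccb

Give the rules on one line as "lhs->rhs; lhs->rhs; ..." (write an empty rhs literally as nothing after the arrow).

  | bccbbc => bcccc
  | ababaa => acbaa => aa
  | abaa => aca
  | caaca

aba->ac; acb->; bb->c; cca->c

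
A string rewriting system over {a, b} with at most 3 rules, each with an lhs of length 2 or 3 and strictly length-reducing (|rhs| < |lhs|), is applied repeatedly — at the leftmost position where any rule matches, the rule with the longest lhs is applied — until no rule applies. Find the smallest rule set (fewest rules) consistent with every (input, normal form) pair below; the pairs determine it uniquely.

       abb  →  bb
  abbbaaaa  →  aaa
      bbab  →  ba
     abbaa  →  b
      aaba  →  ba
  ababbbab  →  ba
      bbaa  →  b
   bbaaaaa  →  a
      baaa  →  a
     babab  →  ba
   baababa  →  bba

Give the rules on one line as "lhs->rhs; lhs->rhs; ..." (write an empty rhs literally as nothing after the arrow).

ab->b; baa->; bbb->ba

  | abb => bb
  | abbbaaaa => bbbaaaa => baaaaa => aaa
  | bbab => bbb => ba
  | abbaa => bbaa => b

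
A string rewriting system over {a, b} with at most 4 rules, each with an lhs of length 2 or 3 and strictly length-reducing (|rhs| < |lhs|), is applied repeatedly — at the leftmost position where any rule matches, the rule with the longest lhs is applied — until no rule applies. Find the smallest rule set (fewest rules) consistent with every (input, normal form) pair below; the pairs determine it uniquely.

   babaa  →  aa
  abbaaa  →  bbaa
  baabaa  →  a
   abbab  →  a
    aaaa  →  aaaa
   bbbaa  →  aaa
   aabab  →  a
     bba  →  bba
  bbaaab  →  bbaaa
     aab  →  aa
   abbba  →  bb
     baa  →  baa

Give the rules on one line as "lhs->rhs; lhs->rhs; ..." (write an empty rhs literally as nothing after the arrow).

  | babaa => bbba => aa
  | abbaaa => abaaa => bbaa
  | baabaa => babba => baba => bbb => a
  | abbab => abab => bbb => a

ab->a; aba->bb; bbb->a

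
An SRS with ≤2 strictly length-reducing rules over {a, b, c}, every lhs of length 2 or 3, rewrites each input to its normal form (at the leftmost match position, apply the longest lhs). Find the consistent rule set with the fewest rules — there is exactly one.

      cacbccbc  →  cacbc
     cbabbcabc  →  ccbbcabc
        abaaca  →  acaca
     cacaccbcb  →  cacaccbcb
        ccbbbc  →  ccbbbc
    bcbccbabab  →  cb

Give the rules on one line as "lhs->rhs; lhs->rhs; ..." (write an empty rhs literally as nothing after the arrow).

ba->c; bcc->

  | cacbccbc => cacbc
  | cbabbcabc => ccbbcabc
  | abaaca => acaca
  | cacaccbcb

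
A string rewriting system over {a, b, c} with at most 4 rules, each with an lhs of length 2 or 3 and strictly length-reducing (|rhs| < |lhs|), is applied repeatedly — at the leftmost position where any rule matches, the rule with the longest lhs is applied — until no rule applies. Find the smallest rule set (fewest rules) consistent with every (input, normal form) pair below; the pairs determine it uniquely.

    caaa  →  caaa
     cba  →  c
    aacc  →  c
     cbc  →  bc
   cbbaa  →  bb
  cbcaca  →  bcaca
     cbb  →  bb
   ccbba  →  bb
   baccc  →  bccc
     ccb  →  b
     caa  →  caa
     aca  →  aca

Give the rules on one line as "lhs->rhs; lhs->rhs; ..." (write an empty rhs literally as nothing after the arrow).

aac->; ba->b; cb->b; cba->c

  | caaa
  | cba => c
  | aacc => c
  | cbc => bc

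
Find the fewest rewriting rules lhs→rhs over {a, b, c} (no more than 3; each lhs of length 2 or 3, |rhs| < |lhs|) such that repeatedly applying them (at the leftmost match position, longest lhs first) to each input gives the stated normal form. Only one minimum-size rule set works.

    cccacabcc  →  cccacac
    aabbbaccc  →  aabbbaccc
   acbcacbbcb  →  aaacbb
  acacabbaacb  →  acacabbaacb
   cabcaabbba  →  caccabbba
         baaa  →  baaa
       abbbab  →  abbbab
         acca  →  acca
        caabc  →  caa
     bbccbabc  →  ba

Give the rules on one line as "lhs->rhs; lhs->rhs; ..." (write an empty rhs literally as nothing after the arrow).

bc->; bca->cc; cbc->a

  | cccacabcc => cccacac
  | aabbbaccc
  | acbcacbbcb => aaacbbcb => aaacbb
  | acacabbaacb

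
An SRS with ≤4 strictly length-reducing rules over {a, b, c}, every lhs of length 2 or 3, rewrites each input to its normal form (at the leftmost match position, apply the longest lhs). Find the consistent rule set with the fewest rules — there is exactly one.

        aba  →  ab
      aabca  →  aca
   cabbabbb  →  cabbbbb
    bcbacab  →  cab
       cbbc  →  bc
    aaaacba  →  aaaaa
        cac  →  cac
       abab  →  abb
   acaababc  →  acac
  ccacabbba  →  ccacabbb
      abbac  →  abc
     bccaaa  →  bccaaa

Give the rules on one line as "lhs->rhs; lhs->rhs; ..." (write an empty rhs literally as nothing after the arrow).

  | aba => ab
  | aabca => aca
  | cabbabbb => cabbbbb
  | bcbacab => bacab => cab

aab->a; ba->b; bac->c; cb->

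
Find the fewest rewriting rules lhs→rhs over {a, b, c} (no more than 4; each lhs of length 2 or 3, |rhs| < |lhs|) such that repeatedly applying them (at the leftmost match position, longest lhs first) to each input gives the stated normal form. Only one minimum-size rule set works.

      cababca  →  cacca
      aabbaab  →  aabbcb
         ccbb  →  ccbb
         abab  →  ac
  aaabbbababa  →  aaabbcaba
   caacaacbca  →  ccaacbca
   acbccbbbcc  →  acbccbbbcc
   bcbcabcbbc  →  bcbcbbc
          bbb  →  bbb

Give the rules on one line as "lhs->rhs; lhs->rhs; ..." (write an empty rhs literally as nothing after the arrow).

abc->; aca->ca; baa->bc; bab->c

  | cababca => cacca
  | aabbaab => aabbcb
  | ccbb
  | abab => ac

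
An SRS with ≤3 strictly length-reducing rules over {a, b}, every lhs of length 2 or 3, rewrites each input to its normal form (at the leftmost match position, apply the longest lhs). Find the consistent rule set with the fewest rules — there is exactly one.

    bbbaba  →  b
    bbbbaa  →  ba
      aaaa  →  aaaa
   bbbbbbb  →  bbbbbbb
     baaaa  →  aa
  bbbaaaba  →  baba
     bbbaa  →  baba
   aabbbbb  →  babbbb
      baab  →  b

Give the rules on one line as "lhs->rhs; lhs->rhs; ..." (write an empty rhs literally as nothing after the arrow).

aab->ba; baa->; bba->ab

  | bbbaba => babba => baab => b
  | bbbbaa => bbaba => abba => aab => ba
  | aaaa
  | bbbbbbb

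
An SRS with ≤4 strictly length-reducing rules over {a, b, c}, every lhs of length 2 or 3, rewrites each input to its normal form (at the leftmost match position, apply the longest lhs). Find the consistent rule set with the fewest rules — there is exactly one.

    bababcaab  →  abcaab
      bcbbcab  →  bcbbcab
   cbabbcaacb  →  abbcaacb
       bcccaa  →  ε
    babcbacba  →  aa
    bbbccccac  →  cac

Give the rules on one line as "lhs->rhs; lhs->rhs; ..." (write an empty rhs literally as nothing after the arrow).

aaa->; ba->c; cc->a

  | bababcaab => cbabcaab => ccbcaab => abcaab
  | bcbbcab
  | cbabbcaacb => ccbbcaacb => abbcaacb
  | bcccaa => bacaa => ccaa => aaa => ε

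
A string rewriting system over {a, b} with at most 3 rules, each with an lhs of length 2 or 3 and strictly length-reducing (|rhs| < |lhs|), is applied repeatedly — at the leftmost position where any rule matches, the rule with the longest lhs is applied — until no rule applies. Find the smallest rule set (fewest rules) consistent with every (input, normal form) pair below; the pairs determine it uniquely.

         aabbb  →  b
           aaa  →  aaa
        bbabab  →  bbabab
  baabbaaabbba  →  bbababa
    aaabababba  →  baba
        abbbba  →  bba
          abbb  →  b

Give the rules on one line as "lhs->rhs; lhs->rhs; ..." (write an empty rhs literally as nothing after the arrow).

  | aabbb => babb => b
  | aaa
  | bbabab
  | baabbaaabbba => bbabaaabbba => bbabababba => bbababa

aab->ba; abb->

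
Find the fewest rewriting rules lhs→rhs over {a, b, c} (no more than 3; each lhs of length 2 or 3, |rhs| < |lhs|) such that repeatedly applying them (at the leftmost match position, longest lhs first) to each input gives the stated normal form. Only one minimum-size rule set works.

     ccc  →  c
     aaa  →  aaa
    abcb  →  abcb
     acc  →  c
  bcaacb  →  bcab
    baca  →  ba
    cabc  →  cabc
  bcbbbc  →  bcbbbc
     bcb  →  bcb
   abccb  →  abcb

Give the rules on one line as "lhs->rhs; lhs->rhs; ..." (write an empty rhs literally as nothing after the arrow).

  | ccc => cc => c
  | aaa
  | abcb
  | acc => c

ac->; cc->c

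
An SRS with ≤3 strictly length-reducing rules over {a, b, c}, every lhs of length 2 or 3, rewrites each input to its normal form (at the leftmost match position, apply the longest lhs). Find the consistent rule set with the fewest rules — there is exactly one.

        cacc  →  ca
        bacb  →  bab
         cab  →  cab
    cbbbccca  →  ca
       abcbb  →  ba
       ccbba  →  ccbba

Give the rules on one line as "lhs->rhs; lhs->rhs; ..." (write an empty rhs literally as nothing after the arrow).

  | cacc => cac => ca
  | bacb => bab
  | cab
  | cbbbccca => cbbcca => cbca => ca

abb->ba; ac->a; bc->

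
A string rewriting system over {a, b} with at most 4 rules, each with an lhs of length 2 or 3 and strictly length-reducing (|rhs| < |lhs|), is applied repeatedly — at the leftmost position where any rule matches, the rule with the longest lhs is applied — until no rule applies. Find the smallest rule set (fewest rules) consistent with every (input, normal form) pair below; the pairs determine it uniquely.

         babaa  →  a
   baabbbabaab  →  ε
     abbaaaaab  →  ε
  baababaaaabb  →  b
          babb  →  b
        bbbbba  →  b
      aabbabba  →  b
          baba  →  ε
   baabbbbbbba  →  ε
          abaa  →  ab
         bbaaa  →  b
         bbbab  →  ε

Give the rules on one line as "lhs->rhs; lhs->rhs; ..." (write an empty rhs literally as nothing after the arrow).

aa->b; ba->b; bb->; bba->

  | babaa => bbaa => a
  | baabbbabaab => babbbabaab => bbbbabaab => bbabaab => baab => bab => bb => ε
  | abbaaaaab => aaaaab => baaab => baab => bab => bb => ε
  | baababaaaabb => bababaaaabb => bbabaaaabb => baaaabb => baaabb => baabb => babb => bbb => b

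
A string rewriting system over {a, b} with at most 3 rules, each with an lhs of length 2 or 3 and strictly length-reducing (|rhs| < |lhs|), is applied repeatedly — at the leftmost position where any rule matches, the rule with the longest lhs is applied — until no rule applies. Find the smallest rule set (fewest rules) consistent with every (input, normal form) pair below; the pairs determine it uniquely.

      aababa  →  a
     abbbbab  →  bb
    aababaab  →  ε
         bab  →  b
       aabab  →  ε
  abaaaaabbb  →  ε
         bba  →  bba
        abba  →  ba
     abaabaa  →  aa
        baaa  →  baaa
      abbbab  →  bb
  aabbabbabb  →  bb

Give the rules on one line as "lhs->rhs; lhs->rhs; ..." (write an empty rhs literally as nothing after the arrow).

aab->; ab->; bbb->bb

  | aababa => aba => a
  | abbbbab => bbbab => bbab => bb
  | aababaab => abaab => aab => ε
  | bab => b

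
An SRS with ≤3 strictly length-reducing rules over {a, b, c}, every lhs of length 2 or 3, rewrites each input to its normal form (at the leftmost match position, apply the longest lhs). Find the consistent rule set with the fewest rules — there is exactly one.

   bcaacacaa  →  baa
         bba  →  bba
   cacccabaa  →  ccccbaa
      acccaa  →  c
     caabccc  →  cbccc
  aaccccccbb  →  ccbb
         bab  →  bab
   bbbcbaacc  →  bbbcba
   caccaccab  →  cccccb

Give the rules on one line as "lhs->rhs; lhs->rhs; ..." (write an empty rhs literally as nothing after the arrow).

acc->; bca->b; ca->c

  | bcaacacaa => bacacaa => baccaa => baa
  | bba
  | cacccabaa => ccccabaa => ccccbaa
  | acccaa => caa => ca => c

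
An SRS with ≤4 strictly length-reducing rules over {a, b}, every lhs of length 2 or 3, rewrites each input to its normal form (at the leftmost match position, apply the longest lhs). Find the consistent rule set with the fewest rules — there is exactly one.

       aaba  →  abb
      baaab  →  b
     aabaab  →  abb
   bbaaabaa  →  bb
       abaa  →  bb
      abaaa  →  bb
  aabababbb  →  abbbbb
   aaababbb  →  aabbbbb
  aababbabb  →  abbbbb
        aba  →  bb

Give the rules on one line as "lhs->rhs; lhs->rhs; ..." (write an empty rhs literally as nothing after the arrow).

aba->bb; ba->b; bab->b

  | aaba => abb
  | baaab => baab => bab => b
  | aabaab => abbab => abb
  | bbaaabaa => bbaabaa => bbabaa => bbaa => bba => bb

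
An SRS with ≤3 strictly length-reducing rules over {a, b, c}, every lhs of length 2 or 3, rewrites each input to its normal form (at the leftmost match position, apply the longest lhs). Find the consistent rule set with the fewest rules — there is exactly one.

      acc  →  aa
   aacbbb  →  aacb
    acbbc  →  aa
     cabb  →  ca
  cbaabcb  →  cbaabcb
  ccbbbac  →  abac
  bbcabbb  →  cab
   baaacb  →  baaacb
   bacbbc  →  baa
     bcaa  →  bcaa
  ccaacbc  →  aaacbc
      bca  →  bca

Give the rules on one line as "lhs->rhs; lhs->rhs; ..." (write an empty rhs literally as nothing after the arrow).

  | acc => aa
  | aacbbb => aacb
  | acbbc => acc => aa
  | cabb => ca

bb->; cc->a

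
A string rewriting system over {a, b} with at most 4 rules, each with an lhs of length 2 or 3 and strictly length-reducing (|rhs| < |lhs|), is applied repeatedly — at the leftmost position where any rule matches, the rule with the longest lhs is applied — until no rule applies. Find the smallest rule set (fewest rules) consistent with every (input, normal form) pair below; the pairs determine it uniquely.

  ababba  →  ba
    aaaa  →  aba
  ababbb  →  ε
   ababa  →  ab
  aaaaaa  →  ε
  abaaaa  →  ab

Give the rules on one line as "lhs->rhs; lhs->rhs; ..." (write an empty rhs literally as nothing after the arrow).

  | ababba => aaba => ba
  | aaaa => aba
  | ababbb => aabb => bb => ε
  | ababa => aaa => ab

aa->; aaa->ab; bab->a; bb->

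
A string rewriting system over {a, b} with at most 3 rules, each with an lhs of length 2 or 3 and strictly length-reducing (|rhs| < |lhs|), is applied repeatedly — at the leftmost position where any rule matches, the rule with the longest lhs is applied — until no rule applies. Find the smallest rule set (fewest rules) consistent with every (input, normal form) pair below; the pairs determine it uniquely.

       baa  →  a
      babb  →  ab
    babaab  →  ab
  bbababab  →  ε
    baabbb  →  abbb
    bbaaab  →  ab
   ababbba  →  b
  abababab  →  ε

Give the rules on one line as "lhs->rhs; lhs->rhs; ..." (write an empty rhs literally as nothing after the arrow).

aa->; ba->; bab->a

  | baa => a
  | babb => ab
  | babaab => aaab => ab
  | bbababab => baabab => abab => aa => ε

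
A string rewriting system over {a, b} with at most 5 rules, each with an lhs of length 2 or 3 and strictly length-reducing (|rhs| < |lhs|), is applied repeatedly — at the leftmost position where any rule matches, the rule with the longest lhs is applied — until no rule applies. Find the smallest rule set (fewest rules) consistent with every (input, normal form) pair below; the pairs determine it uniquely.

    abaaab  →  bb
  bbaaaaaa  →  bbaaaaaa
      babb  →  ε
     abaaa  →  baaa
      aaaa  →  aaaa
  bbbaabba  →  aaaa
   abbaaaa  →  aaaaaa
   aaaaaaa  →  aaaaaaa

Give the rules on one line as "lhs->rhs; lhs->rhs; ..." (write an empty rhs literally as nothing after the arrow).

ab->b; abb->aa; bab->bb; bbb->

  | abaaab => baaab => baab => bab => bb
  | bbaaaaaa
  | babb => bbb => ε
  | abaaa => baaa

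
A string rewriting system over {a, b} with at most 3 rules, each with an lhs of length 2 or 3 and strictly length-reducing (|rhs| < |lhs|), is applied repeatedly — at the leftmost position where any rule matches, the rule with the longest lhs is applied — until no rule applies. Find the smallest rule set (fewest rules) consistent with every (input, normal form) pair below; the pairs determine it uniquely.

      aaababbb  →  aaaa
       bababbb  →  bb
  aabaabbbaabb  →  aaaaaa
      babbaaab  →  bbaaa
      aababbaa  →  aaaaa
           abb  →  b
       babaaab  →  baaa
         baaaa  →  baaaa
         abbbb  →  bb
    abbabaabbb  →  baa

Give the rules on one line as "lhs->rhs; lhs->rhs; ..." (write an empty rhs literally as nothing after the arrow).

aab->aa; ab->; bbb->bb

  | aaababbb => aaaabbb => aaaabb => aaaab => aaaa
  | bababbb => babbb => bbb => bb
  | aabaabbbaabb => aaaabbbaabb => aaaabbaabb => aaaabaabb => aaaaaabb => aaaaaab => aaaaaa
  | babbaaab => bbaaab => bbaaa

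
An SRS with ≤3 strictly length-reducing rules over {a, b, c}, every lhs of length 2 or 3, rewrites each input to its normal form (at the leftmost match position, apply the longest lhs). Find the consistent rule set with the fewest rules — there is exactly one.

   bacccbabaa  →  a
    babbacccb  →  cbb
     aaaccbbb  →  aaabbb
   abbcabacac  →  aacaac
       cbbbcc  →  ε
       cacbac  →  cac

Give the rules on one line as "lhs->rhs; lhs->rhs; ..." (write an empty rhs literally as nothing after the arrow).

  | bacccbabaa => ccccbabaa => ccbabaa => babaa => cbaa => cca => a
  | babbacccb => cbbacccb => cbccccb => cbccb => cbb
  | aaaccbbb => aaabbb
  | abbcabacac => aacabacac => aacaccac => aacaac

ba->c; bbc->ac; cc->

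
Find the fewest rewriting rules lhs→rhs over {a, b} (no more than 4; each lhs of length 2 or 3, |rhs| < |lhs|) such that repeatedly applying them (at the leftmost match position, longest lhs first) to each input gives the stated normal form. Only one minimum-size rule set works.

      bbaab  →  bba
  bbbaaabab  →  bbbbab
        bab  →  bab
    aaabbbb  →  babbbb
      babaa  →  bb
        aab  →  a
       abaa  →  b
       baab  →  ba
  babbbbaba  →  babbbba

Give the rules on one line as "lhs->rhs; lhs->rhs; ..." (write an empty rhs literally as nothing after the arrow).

aa->b; aab->a; aba->a

  | bbaab => bba
  | bbbaaabab => bbbbabab => bbbbab
  | bab
  | aaabbbb => babbbb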